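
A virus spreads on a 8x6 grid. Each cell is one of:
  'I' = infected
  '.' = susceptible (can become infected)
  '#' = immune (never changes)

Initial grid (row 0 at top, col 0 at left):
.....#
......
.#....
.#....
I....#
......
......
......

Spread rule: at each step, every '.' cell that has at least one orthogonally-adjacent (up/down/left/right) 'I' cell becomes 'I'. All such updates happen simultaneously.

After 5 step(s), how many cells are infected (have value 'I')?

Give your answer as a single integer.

Answer: 29

Derivation:
Step 0 (initial): 1 infected
Step 1: +3 new -> 4 infected
Step 2: +4 new -> 8 infected
Step 3: +6 new -> 14 infected
Step 4: +8 new -> 22 infected
Step 5: +7 new -> 29 infected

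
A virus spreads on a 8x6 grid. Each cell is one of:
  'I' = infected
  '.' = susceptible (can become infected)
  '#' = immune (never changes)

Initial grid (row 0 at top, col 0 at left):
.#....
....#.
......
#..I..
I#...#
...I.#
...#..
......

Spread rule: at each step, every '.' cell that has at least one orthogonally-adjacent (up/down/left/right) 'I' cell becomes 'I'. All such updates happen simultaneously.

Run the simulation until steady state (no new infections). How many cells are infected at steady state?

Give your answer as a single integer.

Step 0 (initial): 3 infected
Step 1: +7 new -> 10 infected
Step 2: +11 new -> 21 infected
Step 3: +9 new -> 30 infected
Step 4: +8 new -> 38 infected
Step 5: +2 new -> 40 infected
Step 6: +1 new -> 41 infected
Step 7: +0 new -> 41 infected

Answer: 41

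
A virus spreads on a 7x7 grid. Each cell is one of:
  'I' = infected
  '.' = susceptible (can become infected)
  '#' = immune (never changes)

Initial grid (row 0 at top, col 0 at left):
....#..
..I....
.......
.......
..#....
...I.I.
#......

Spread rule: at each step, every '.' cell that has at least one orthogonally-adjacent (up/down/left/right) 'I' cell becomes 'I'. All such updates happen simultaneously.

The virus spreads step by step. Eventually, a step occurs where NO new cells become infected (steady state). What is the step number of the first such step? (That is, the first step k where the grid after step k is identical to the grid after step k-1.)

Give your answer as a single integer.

Step 0 (initial): 3 infected
Step 1: +11 new -> 14 infected
Step 2: +15 new -> 29 infected
Step 3: +11 new -> 40 infected
Step 4: +5 new -> 45 infected
Step 5: +1 new -> 46 infected
Step 6: +0 new -> 46 infected

Answer: 6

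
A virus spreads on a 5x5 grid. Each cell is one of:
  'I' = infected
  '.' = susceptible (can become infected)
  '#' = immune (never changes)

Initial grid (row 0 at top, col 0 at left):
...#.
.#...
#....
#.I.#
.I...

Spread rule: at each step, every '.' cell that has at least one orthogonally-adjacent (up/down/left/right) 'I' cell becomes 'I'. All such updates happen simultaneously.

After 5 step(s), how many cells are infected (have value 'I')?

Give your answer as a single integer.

Step 0 (initial): 2 infected
Step 1: +5 new -> 7 infected
Step 2: +4 new -> 11 infected
Step 3: +4 new -> 15 infected
Step 4: +2 new -> 17 infected
Step 5: +2 new -> 19 infected

Answer: 19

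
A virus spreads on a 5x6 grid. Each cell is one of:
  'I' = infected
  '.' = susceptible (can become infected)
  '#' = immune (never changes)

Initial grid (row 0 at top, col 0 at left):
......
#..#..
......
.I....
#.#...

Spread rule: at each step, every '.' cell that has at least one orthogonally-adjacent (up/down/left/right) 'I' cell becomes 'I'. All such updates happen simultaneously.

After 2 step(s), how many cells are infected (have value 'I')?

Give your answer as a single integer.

Step 0 (initial): 1 infected
Step 1: +4 new -> 5 infected
Step 2: +4 new -> 9 infected

Answer: 9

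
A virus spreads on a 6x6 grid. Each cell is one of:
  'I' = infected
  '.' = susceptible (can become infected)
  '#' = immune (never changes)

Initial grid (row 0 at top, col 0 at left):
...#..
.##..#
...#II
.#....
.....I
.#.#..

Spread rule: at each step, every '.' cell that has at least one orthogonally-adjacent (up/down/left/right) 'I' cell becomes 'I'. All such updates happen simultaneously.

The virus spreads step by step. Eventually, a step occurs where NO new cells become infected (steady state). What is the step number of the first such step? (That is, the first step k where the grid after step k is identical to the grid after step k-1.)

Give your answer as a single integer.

Answer: 11

Derivation:
Step 0 (initial): 3 infected
Step 1: +5 new -> 8 infected
Step 2: +5 new -> 13 infected
Step 3: +3 new -> 16 infected
Step 4: +3 new -> 19 infected
Step 5: +2 new -> 21 infected
Step 6: +3 new -> 24 infected
Step 7: +1 new -> 25 infected
Step 8: +1 new -> 26 infected
Step 9: +1 new -> 27 infected
Step 10: +1 new -> 28 infected
Step 11: +0 new -> 28 infected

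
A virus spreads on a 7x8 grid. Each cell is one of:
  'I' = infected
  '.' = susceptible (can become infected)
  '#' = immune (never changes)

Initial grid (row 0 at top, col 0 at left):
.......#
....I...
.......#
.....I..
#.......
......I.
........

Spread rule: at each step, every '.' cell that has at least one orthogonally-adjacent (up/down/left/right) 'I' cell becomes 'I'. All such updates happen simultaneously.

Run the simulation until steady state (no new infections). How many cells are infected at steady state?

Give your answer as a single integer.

Answer: 53

Derivation:
Step 0 (initial): 3 infected
Step 1: +12 new -> 15 infected
Step 2: +13 new -> 28 infected
Step 3: +9 new -> 37 infected
Step 4: +7 new -> 44 infected
Step 5: +6 new -> 50 infected
Step 6: +2 new -> 52 infected
Step 7: +1 new -> 53 infected
Step 8: +0 new -> 53 infected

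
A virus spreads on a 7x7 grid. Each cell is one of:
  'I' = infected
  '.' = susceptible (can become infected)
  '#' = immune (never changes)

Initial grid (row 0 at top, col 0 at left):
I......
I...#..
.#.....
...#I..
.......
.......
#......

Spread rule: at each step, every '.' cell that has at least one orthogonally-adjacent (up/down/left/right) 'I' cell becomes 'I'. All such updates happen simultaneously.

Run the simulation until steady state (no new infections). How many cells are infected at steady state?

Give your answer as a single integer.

Answer: 45

Derivation:
Step 0 (initial): 3 infected
Step 1: +6 new -> 9 infected
Step 2: +9 new -> 18 infected
Step 3: +12 new -> 30 infected
Step 4: +10 new -> 40 infected
Step 5: +4 new -> 44 infected
Step 6: +1 new -> 45 infected
Step 7: +0 new -> 45 infected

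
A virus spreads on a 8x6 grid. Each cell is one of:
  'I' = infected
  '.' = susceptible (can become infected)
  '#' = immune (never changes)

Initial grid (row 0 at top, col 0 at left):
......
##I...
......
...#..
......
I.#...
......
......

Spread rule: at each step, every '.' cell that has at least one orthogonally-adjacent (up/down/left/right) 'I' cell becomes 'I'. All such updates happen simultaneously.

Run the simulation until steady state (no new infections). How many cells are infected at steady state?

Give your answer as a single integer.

Step 0 (initial): 2 infected
Step 1: +6 new -> 8 infected
Step 2: +10 new -> 18 infected
Step 3: +9 new -> 27 infected
Step 4: +6 new -> 33 infected
Step 5: +5 new -> 38 infected
Step 6: +4 new -> 42 infected
Step 7: +2 new -> 44 infected
Step 8: +0 new -> 44 infected

Answer: 44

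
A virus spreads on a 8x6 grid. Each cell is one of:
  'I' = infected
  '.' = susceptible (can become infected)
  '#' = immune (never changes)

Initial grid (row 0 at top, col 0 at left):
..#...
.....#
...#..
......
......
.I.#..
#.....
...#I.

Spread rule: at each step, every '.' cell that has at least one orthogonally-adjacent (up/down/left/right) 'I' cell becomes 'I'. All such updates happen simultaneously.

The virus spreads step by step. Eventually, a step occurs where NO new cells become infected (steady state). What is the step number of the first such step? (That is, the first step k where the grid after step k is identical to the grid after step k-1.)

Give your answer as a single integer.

Answer: 9

Derivation:
Step 0 (initial): 2 infected
Step 1: +6 new -> 8 infected
Step 2: +8 new -> 16 infected
Step 3: +8 new -> 24 infected
Step 4: +6 new -> 30 infected
Step 5: +5 new -> 35 infected
Step 6: +4 new -> 39 infected
Step 7: +2 new -> 41 infected
Step 8: +1 new -> 42 infected
Step 9: +0 new -> 42 infected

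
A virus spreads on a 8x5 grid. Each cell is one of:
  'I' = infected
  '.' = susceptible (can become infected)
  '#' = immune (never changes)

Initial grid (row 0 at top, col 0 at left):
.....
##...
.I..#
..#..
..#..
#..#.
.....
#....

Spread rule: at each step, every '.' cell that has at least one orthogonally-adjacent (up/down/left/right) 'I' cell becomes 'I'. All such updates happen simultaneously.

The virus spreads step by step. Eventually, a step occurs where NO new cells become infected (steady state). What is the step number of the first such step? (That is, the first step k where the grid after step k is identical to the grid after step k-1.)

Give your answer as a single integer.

Answer: 9

Derivation:
Step 0 (initial): 1 infected
Step 1: +3 new -> 4 infected
Step 2: +4 new -> 8 infected
Step 3: +5 new -> 13 infected
Step 4: +7 new -> 20 infected
Step 5: +6 new -> 26 infected
Step 6: +3 new -> 29 infected
Step 7: +2 new -> 31 infected
Step 8: +1 new -> 32 infected
Step 9: +0 new -> 32 infected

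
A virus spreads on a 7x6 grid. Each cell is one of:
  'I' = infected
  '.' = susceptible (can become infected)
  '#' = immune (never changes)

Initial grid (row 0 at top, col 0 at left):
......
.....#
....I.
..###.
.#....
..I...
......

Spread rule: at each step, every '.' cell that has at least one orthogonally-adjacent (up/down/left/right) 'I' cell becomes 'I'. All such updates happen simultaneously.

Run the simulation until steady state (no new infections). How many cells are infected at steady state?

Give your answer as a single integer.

Step 0 (initial): 2 infected
Step 1: +7 new -> 9 infected
Step 2: +9 new -> 18 infected
Step 3: +10 new -> 28 infected
Step 4: +6 new -> 34 infected
Step 5: +2 new -> 36 infected
Step 6: +1 new -> 37 infected
Step 7: +0 new -> 37 infected

Answer: 37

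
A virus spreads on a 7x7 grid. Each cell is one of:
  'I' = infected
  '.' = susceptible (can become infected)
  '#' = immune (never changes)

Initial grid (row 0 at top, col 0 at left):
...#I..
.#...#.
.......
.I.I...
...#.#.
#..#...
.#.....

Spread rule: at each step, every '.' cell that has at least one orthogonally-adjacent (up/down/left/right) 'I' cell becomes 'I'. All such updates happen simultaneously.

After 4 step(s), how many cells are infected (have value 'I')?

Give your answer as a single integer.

Step 0 (initial): 3 infected
Step 1: +8 new -> 11 infected
Step 2: +10 new -> 21 infected
Step 3: +7 new -> 28 infected
Step 4: +7 new -> 35 infected

Answer: 35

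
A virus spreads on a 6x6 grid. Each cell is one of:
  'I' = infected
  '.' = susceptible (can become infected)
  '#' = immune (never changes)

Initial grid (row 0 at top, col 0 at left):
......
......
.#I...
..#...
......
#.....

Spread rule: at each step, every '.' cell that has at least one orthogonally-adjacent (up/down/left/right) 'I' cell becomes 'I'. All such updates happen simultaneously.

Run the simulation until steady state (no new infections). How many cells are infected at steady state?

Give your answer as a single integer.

Step 0 (initial): 1 infected
Step 1: +2 new -> 3 infected
Step 2: +5 new -> 8 infected
Step 3: +7 new -> 15 infected
Step 4: +8 new -> 23 infected
Step 5: +6 new -> 29 infected
Step 6: +4 new -> 33 infected
Step 7: +0 new -> 33 infected

Answer: 33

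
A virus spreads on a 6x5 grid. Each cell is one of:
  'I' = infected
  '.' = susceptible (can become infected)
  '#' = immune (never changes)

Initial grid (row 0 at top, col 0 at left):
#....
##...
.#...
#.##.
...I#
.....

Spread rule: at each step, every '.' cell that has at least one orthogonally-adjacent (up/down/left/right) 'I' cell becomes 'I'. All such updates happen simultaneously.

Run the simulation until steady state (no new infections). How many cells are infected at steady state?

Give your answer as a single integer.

Answer: 10

Derivation:
Step 0 (initial): 1 infected
Step 1: +2 new -> 3 infected
Step 2: +3 new -> 6 infected
Step 3: +3 new -> 9 infected
Step 4: +1 new -> 10 infected
Step 5: +0 new -> 10 infected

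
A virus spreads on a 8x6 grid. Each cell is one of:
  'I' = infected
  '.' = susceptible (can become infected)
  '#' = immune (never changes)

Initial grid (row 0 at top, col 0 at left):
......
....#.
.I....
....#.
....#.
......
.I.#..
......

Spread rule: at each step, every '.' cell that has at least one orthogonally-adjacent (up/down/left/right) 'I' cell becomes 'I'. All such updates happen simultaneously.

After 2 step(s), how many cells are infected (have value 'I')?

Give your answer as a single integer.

Step 0 (initial): 2 infected
Step 1: +8 new -> 10 infected
Step 2: +11 new -> 21 infected

Answer: 21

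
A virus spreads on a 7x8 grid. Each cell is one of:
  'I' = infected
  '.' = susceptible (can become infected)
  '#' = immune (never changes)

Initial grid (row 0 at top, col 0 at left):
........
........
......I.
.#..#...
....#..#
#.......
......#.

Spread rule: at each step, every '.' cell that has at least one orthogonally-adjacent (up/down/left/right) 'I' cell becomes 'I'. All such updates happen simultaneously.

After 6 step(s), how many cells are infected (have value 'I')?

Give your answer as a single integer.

Answer: 38

Derivation:
Step 0 (initial): 1 infected
Step 1: +4 new -> 5 infected
Step 2: +7 new -> 12 infected
Step 3: +6 new -> 18 infected
Step 4: +6 new -> 24 infected
Step 5: +8 new -> 32 infected
Step 6: +6 new -> 38 infected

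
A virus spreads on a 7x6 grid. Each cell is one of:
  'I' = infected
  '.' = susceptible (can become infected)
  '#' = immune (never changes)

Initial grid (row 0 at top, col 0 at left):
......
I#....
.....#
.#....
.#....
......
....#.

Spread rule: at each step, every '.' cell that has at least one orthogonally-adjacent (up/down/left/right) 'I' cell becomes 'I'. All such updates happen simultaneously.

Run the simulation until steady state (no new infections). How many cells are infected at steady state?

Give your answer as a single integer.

Answer: 37

Derivation:
Step 0 (initial): 1 infected
Step 1: +2 new -> 3 infected
Step 2: +3 new -> 6 infected
Step 3: +3 new -> 9 infected
Step 4: +5 new -> 14 infected
Step 5: +7 new -> 21 infected
Step 6: +6 new -> 27 infected
Step 7: +5 new -> 32 infected
Step 8: +3 new -> 35 infected
Step 9: +1 new -> 36 infected
Step 10: +1 new -> 37 infected
Step 11: +0 new -> 37 infected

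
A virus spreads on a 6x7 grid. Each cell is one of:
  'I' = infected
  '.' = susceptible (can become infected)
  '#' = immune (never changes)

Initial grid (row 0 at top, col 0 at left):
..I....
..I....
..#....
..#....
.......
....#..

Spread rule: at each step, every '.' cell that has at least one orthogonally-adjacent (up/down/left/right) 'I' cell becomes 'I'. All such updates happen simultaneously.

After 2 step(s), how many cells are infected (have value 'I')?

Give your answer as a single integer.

Answer: 12

Derivation:
Step 0 (initial): 2 infected
Step 1: +4 new -> 6 infected
Step 2: +6 new -> 12 infected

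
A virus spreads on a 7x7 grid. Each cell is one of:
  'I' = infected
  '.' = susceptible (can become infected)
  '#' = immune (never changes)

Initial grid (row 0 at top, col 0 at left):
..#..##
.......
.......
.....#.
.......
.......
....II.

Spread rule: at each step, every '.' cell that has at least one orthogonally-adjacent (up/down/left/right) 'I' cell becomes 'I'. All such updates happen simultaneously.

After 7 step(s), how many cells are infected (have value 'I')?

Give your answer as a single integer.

Answer: 40

Derivation:
Step 0 (initial): 2 infected
Step 1: +4 new -> 6 infected
Step 2: +5 new -> 11 infected
Step 3: +5 new -> 16 infected
Step 4: +6 new -> 22 infected
Step 5: +7 new -> 29 infected
Step 6: +7 new -> 36 infected
Step 7: +4 new -> 40 infected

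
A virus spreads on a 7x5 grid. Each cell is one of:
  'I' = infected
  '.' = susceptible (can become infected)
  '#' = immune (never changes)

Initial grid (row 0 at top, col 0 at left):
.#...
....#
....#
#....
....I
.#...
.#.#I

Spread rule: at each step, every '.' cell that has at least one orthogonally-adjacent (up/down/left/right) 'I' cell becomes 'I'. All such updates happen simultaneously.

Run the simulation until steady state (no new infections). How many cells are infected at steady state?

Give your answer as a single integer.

Answer: 28

Derivation:
Step 0 (initial): 2 infected
Step 1: +3 new -> 5 infected
Step 2: +3 new -> 8 infected
Step 3: +4 new -> 12 infected
Step 4: +5 new -> 17 infected
Step 5: +4 new -> 21 infected
Step 6: +5 new -> 26 infected
Step 7: +1 new -> 27 infected
Step 8: +1 new -> 28 infected
Step 9: +0 new -> 28 infected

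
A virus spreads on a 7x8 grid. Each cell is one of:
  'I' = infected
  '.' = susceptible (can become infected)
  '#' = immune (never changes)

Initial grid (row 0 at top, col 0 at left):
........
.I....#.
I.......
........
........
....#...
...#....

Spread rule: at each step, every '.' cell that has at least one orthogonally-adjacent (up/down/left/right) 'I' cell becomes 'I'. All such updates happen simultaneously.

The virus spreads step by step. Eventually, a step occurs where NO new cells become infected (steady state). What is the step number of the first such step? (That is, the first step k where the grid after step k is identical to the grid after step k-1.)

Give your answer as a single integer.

Answer: 12

Derivation:
Step 0 (initial): 2 infected
Step 1: +5 new -> 7 infected
Step 2: +6 new -> 13 infected
Step 3: +6 new -> 19 infected
Step 4: +7 new -> 26 infected
Step 5: +6 new -> 32 infected
Step 6: +6 new -> 38 infected
Step 7: +4 new -> 42 infected
Step 8: +4 new -> 46 infected
Step 9: +3 new -> 49 infected
Step 10: +3 new -> 52 infected
Step 11: +1 new -> 53 infected
Step 12: +0 new -> 53 infected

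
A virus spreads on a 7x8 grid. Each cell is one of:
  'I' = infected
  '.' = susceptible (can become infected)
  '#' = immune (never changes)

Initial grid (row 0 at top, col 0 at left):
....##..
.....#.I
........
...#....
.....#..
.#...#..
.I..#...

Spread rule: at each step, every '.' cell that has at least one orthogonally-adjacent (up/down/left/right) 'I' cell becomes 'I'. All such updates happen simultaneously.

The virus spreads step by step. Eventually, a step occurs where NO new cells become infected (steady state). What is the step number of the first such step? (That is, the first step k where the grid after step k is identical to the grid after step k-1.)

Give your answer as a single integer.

Answer: 9

Derivation:
Step 0 (initial): 2 infected
Step 1: +5 new -> 7 infected
Step 2: +6 new -> 13 infected
Step 3: +6 new -> 19 infected
Step 4: +9 new -> 28 infected
Step 5: +9 new -> 37 infected
Step 6: +5 new -> 42 infected
Step 7: +5 new -> 47 infected
Step 8: +1 new -> 48 infected
Step 9: +0 new -> 48 infected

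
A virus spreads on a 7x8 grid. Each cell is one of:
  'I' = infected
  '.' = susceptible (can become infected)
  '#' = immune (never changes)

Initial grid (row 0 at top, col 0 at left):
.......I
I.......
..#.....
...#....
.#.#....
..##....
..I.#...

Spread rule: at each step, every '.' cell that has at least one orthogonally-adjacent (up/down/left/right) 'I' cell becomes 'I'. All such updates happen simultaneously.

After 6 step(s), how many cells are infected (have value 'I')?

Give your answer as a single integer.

Answer: 44

Derivation:
Step 0 (initial): 3 infected
Step 1: +7 new -> 10 infected
Step 2: +9 new -> 19 infected
Step 3: +9 new -> 28 infected
Step 4: +7 new -> 35 infected
Step 5: +5 new -> 40 infected
Step 6: +4 new -> 44 infected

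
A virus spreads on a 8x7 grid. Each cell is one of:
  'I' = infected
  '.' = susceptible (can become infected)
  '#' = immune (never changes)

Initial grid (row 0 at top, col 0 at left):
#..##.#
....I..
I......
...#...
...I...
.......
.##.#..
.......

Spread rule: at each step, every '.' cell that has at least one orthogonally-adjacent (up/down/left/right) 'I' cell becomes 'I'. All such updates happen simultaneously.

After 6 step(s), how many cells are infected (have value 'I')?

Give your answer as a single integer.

Answer: 48

Derivation:
Step 0 (initial): 3 infected
Step 1: +9 new -> 12 infected
Step 2: +16 new -> 28 infected
Step 3: +9 new -> 37 infected
Step 4: +6 new -> 43 infected
Step 5: +4 new -> 47 infected
Step 6: +1 new -> 48 infected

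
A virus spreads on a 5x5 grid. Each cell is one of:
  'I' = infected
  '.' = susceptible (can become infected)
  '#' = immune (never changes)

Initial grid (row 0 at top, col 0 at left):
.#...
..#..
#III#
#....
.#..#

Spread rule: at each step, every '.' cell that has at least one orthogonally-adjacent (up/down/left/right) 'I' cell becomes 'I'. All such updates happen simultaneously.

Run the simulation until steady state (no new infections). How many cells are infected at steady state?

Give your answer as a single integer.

Answer: 17

Derivation:
Step 0 (initial): 3 infected
Step 1: +5 new -> 8 infected
Step 2: +6 new -> 14 infected
Step 3: +3 new -> 17 infected
Step 4: +0 new -> 17 infected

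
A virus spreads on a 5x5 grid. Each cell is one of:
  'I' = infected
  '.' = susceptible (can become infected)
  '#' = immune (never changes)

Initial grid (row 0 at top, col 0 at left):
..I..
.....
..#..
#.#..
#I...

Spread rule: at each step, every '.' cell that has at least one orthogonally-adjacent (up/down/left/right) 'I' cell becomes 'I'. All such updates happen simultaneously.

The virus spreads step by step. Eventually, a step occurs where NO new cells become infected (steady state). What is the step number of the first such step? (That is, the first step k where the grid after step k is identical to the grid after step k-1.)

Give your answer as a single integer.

Step 0 (initial): 2 infected
Step 1: +5 new -> 7 infected
Step 2: +6 new -> 13 infected
Step 3: +6 new -> 19 infected
Step 4: +2 new -> 21 infected
Step 5: +0 new -> 21 infected

Answer: 5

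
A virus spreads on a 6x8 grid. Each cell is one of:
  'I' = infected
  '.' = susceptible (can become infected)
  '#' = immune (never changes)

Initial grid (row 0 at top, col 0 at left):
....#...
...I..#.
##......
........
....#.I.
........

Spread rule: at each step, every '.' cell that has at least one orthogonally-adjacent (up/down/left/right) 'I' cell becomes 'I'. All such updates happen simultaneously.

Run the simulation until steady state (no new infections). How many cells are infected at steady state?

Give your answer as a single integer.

Answer: 43

Derivation:
Step 0 (initial): 2 infected
Step 1: +8 new -> 10 infected
Step 2: +11 new -> 21 infected
Step 3: +9 new -> 30 infected
Step 4: +6 new -> 36 infected
Step 5: +4 new -> 40 infected
Step 6: +2 new -> 42 infected
Step 7: +1 new -> 43 infected
Step 8: +0 new -> 43 infected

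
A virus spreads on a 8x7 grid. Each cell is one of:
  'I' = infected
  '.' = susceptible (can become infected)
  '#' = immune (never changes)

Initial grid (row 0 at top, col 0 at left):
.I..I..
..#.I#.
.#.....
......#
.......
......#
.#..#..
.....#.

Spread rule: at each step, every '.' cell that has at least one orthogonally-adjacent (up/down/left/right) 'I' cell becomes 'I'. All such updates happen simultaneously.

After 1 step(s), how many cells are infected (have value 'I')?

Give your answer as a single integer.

Step 0 (initial): 3 infected
Step 1: +7 new -> 10 infected

Answer: 10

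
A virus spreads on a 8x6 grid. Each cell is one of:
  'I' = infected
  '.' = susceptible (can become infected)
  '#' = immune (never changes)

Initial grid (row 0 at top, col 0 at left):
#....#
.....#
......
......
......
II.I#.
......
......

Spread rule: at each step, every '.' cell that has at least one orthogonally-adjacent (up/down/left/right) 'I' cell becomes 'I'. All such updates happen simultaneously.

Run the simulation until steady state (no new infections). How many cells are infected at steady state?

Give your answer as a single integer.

Step 0 (initial): 3 infected
Step 1: +7 new -> 10 infected
Step 2: +10 new -> 20 infected
Step 3: +9 new -> 29 infected
Step 4: +8 new -> 37 infected
Step 5: +5 new -> 42 infected
Step 6: +2 new -> 44 infected
Step 7: +0 new -> 44 infected

Answer: 44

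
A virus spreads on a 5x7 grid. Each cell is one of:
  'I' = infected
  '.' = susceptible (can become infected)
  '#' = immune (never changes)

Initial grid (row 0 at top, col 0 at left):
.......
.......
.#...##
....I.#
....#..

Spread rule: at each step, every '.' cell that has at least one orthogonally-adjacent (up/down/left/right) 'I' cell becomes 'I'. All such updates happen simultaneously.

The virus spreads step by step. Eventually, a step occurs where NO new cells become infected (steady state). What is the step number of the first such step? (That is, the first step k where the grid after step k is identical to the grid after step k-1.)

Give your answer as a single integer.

Answer: 8

Derivation:
Step 0 (initial): 1 infected
Step 1: +3 new -> 4 infected
Step 2: +5 new -> 9 infected
Step 3: +7 new -> 16 infected
Step 4: +6 new -> 22 infected
Step 5: +5 new -> 27 infected
Step 6: +2 new -> 29 infected
Step 7: +1 new -> 30 infected
Step 8: +0 new -> 30 infected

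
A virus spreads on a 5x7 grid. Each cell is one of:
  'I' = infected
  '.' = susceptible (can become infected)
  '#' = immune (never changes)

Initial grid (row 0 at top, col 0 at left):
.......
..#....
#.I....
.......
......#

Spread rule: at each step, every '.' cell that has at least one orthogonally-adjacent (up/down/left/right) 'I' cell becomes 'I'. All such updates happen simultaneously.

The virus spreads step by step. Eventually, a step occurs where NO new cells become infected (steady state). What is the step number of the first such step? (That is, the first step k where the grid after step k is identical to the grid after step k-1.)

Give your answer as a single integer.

Step 0 (initial): 1 infected
Step 1: +3 new -> 4 infected
Step 2: +6 new -> 10 infected
Step 3: +9 new -> 19 infected
Step 4: +8 new -> 27 infected
Step 5: +4 new -> 31 infected
Step 6: +1 new -> 32 infected
Step 7: +0 new -> 32 infected

Answer: 7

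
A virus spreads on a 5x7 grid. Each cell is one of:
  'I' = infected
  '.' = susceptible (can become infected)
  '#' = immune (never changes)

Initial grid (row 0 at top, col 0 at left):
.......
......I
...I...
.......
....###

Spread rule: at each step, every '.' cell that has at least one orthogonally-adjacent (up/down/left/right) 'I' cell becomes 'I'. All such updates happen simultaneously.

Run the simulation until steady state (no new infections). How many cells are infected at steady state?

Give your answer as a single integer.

Answer: 32

Derivation:
Step 0 (initial): 2 infected
Step 1: +7 new -> 9 infected
Step 2: +10 new -> 19 infected
Step 3: +7 new -> 26 infected
Step 4: +4 new -> 30 infected
Step 5: +2 new -> 32 infected
Step 6: +0 new -> 32 infected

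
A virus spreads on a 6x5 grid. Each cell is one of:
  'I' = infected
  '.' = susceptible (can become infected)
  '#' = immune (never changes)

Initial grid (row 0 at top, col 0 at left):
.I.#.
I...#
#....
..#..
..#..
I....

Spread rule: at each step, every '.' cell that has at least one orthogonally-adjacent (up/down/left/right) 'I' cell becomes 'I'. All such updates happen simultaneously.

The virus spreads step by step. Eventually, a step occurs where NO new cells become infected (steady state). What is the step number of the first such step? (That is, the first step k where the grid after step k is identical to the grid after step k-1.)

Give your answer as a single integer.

Answer: 7

Derivation:
Step 0 (initial): 3 infected
Step 1: +5 new -> 8 infected
Step 2: +5 new -> 13 infected
Step 3: +4 new -> 17 infected
Step 4: +3 new -> 20 infected
Step 5: +3 new -> 23 infected
Step 6: +1 new -> 24 infected
Step 7: +0 new -> 24 infected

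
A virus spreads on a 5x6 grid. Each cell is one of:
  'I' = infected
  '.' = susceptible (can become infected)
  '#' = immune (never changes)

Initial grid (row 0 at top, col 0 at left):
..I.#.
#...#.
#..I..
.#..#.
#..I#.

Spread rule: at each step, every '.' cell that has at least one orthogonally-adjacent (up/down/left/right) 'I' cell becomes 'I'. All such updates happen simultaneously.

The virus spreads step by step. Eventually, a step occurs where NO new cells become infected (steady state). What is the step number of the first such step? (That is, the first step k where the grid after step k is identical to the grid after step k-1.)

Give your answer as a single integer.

Answer: 5

Derivation:
Step 0 (initial): 3 infected
Step 1: +8 new -> 11 infected
Step 2: +6 new -> 17 infected
Step 3: +2 new -> 19 infected
Step 4: +2 new -> 21 infected
Step 5: +0 new -> 21 infected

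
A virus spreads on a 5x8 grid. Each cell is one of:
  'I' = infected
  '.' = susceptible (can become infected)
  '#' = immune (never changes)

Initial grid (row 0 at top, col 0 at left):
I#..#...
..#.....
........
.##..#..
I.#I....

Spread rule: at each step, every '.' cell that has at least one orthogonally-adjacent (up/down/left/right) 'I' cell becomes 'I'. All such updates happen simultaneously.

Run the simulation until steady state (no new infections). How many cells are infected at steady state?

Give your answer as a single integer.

Step 0 (initial): 3 infected
Step 1: +5 new -> 8 infected
Step 2: +5 new -> 13 infected
Step 3: +5 new -> 18 infected
Step 4: +5 new -> 23 infected
Step 5: +4 new -> 27 infected
Step 6: +3 new -> 30 infected
Step 7: +2 new -> 32 infected
Step 8: +1 new -> 33 infected
Step 9: +0 new -> 33 infected

Answer: 33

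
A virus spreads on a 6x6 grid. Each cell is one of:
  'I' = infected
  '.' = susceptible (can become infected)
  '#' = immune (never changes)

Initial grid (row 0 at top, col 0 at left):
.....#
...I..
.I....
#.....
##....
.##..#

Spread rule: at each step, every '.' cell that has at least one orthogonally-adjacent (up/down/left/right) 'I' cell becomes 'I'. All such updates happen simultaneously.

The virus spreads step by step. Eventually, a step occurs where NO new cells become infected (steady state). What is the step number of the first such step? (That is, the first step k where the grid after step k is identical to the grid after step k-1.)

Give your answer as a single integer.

Answer: 6

Derivation:
Step 0 (initial): 2 infected
Step 1: +8 new -> 10 infected
Step 2: +8 new -> 18 infected
Step 3: +5 new -> 23 infected
Step 4: +3 new -> 26 infected
Step 5: +2 new -> 28 infected
Step 6: +0 new -> 28 infected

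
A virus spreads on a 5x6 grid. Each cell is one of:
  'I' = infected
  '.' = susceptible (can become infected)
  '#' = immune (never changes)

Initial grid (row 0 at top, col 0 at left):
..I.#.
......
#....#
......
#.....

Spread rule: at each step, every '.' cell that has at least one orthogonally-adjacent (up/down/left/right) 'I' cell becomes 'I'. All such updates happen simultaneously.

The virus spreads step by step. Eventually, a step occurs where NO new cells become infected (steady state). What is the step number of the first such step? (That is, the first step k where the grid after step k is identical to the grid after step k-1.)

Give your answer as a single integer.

Answer: 8

Derivation:
Step 0 (initial): 1 infected
Step 1: +3 new -> 4 infected
Step 2: +4 new -> 8 infected
Step 3: +5 new -> 13 infected
Step 4: +5 new -> 18 infected
Step 5: +5 new -> 23 infected
Step 6: +2 new -> 25 infected
Step 7: +1 new -> 26 infected
Step 8: +0 new -> 26 infected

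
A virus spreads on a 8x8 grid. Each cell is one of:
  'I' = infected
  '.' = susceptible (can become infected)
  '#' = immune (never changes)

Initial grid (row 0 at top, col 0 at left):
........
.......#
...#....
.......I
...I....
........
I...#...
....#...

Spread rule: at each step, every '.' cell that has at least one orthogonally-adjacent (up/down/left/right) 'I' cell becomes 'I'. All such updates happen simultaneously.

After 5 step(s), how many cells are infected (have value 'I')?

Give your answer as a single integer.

Step 0 (initial): 3 infected
Step 1: +10 new -> 13 infected
Step 2: +15 new -> 28 infected
Step 3: +11 new -> 39 infected
Step 4: +9 new -> 48 infected
Step 5: +9 new -> 57 infected

Answer: 57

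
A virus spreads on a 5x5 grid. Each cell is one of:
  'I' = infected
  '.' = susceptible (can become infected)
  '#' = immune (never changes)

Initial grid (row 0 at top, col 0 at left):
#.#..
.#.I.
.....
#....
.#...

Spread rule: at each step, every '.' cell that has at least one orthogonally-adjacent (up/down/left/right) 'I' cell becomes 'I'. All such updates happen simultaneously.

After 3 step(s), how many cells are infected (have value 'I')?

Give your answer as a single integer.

Step 0 (initial): 1 infected
Step 1: +4 new -> 5 infected
Step 2: +4 new -> 9 infected
Step 3: +4 new -> 13 infected

Answer: 13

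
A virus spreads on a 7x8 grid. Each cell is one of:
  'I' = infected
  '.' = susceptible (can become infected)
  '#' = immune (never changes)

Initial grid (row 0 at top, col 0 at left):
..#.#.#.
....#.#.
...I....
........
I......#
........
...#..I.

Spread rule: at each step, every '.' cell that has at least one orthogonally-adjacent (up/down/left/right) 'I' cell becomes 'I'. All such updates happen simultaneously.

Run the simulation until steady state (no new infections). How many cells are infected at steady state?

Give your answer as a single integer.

Step 0 (initial): 3 infected
Step 1: +10 new -> 13 infected
Step 2: +16 new -> 29 infected
Step 3: +12 new -> 41 infected
Step 4: +6 new -> 47 infected
Step 5: +1 new -> 48 infected
Step 6: +1 new -> 49 infected
Step 7: +0 new -> 49 infected

Answer: 49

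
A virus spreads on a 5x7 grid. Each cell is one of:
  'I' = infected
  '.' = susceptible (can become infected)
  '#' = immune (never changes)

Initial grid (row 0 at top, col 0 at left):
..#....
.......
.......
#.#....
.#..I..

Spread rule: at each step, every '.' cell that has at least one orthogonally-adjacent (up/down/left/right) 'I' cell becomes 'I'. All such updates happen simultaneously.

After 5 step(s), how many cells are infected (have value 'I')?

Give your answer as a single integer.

Answer: 23

Derivation:
Step 0 (initial): 1 infected
Step 1: +3 new -> 4 infected
Step 2: +5 new -> 9 infected
Step 3: +4 new -> 13 infected
Step 4: +5 new -> 18 infected
Step 5: +5 new -> 23 infected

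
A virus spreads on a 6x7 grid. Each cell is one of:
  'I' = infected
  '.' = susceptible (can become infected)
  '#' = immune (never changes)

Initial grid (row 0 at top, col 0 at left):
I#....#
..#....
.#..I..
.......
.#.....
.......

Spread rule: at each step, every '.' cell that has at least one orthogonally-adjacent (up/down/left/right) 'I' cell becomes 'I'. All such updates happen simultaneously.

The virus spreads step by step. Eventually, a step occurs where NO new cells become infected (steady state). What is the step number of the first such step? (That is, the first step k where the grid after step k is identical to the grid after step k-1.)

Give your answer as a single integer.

Step 0 (initial): 2 infected
Step 1: +5 new -> 7 infected
Step 2: +10 new -> 17 infected
Step 3: +9 new -> 26 infected
Step 4: +7 new -> 33 infected
Step 5: +3 new -> 36 infected
Step 6: +1 new -> 37 infected
Step 7: +0 new -> 37 infected

Answer: 7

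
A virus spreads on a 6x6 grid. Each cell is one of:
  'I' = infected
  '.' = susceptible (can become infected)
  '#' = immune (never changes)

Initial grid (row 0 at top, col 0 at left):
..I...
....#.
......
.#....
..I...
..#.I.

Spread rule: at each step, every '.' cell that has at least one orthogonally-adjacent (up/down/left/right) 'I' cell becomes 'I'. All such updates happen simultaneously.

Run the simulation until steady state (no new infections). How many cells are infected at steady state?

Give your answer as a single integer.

Answer: 33

Derivation:
Step 0 (initial): 3 infected
Step 1: +9 new -> 12 infected
Step 2: +10 new -> 22 infected
Step 3: +8 new -> 30 infected
Step 4: +3 new -> 33 infected
Step 5: +0 new -> 33 infected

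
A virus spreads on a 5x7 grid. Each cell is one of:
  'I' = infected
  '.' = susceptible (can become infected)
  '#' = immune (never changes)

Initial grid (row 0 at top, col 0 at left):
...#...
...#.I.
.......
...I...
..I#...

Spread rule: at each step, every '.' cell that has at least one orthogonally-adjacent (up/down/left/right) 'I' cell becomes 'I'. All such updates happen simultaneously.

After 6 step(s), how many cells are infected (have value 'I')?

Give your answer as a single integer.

Answer: 32

Derivation:
Step 0 (initial): 3 infected
Step 1: +8 new -> 11 infected
Step 2: +9 new -> 20 infected
Step 3: +5 new -> 25 infected
Step 4: +4 new -> 29 infected
Step 5: +2 new -> 31 infected
Step 6: +1 new -> 32 infected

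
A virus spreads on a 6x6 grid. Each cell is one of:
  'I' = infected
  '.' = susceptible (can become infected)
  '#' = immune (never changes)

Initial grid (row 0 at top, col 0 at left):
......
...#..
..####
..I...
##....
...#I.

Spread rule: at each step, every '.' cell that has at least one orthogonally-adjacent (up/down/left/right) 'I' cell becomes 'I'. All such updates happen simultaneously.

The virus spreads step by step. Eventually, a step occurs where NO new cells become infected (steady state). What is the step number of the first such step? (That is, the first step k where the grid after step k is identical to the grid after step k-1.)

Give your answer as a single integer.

Answer: 10

Derivation:
Step 0 (initial): 2 infected
Step 1: +5 new -> 7 infected
Step 2: +6 new -> 13 infected
Step 3: +4 new -> 17 infected
Step 4: +4 new -> 21 infected
Step 5: +2 new -> 23 infected
Step 6: +1 new -> 24 infected
Step 7: +1 new -> 25 infected
Step 8: +2 new -> 27 infected
Step 9: +1 new -> 28 infected
Step 10: +0 new -> 28 infected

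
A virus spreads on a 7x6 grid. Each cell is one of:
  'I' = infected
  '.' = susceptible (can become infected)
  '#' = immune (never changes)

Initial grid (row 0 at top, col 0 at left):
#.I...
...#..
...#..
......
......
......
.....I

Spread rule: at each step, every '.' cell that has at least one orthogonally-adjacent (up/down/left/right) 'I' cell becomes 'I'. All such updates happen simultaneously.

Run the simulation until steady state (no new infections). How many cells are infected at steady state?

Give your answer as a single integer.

Answer: 39

Derivation:
Step 0 (initial): 2 infected
Step 1: +5 new -> 7 infected
Step 2: +6 new -> 13 infected
Step 3: +9 new -> 22 infected
Step 4: +11 new -> 33 infected
Step 5: +4 new -> 37 infected
Step 6: +2 new -> 39 infected
Step 7: +0 new -> 39 infected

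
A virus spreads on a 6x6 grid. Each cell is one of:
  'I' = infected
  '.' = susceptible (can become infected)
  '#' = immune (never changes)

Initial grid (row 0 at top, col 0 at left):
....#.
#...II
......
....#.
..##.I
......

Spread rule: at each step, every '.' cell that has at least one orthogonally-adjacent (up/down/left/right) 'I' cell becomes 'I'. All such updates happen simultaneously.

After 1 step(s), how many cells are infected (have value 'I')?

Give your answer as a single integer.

Step 0 (initial): 3 infected
Step 1: +7 new -> 10 infected

Answer: 10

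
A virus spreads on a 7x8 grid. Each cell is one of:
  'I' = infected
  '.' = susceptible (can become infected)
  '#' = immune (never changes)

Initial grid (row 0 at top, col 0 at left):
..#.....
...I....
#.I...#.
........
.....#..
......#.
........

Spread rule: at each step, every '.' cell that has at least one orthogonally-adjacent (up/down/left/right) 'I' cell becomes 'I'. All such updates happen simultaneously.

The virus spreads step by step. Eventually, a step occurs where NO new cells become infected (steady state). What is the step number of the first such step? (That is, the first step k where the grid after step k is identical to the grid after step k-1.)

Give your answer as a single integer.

Answer: 10

Derivation:
Step 0 (initial): 2 infected
Step 1: +6 new -> 8 infected
Step 2: +7 new -> 15 infected
Step 3: +10 new -> 25 infected
Step 4: +9 new -> 34 infected
Step 5: +7 new -> 41 infected
Step 6: +5 new -> 46 infected
Step 7: +2 new -> 48 infected
Step 8: +2 new -> 50 infected
Step 9: +1 new -> 51 infected
Step 10: +0 new -> 51 infected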